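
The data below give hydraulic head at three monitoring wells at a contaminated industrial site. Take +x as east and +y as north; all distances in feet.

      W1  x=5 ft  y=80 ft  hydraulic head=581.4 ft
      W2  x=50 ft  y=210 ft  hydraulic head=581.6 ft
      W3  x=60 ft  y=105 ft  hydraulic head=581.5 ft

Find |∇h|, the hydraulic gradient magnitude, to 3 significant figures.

0.00171

Differences from W1: to W2 (Δx, Δy, Δh) = (45, 130, +0.2); to W3 = (55, 25, +0.1).
Solve a·Δx + b·Δy = Δh: det = 45·25 − 55·130 = -6025.
∂h/∂x = [(+0.2)·25 − (+0.1)·130] / -6025 = +0.001328
∂h/∂y = [45·(+0.1) − 55·(+0.2)] / -6025 = +0.001079
|∇h| = √(0.001328² + 0.001079²) = 0.001711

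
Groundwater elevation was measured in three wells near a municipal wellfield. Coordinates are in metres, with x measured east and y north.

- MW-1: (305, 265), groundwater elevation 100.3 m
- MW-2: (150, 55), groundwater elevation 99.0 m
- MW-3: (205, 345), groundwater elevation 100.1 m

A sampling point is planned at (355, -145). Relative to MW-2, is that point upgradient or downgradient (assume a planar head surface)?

upgradient

Taking MW-1 as reference: MW-2−MW-1 = (-155, -210, -1.3); MW-3−MW-1 = (-100, 80, -0.2).
Determinant of the coordinate differences = (-155)·80 − (-100)·(-210) = -33400.
∂h/∂x = [(-1.3)·80 − (-0.2)·(-210)] / -33400 = +0.004371
∂h/∂y = [(-155)·(-0.2) − (-100)·(-1.3)] / -33400 = +0.002964
Head at (355, -145) = 100.3 + (+0.004371)·(50) + (+0.002964)·(-410) = 99.30 m.
That is higher than the 99.0 m at MW-2, so the point is upgradient.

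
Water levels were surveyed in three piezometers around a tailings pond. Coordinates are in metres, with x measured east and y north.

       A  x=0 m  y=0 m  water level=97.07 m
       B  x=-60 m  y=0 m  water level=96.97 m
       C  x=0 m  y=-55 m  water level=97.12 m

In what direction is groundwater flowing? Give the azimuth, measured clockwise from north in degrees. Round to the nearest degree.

299°

∂h/∂x = (96.97 − 97.07) / (-60 − 0) = +0.001667
∂h/∂y = (97.12 − 97.07) / (-55 − 0) = -0.0009091
Flow direction (−∇h) has components (-0.001667 E, +0.0009091 N).
Azimuth = atan2(E, N) = atan2(-0.001667, +0.0009091) = 298.6° ≈ 299°.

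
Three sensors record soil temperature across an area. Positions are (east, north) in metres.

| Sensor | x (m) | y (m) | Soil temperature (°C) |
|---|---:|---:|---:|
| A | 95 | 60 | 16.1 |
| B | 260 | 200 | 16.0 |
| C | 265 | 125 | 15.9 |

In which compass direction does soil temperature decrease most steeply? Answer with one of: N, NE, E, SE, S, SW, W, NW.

SE

With T = a·x + b·y + c and A as origin, the differences give:
  165·a + 140·b = -0.1
  170·a + 65·b = -0.2
Eliminate b (×65 and ×140, subtract): -13075·a = 21.50 → a = ∂T/∂x = -0.001644
Back-substitute: b = ∂T/∂y = +0.001224.
Steepest decrease is along −∇f = (+0.001644 E, -0.001224 N) → southeast.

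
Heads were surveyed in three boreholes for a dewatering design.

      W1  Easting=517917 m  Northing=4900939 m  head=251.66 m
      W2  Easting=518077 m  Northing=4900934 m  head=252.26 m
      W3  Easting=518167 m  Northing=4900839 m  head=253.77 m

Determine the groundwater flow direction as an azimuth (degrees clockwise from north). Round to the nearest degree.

345°

Three-point gradient (reference W1): Δ to W2 = (160, -5, +0.60), Δ to W3 = (250, -100, +2.11).
∂h/∂x = +0.003353, ∂h/∂y = -0.01272 (det = -14750).
Flow direction (−∇h) has components (-0.003353 E, +0.01272 N).
Azimuth = atan2(E, N) = atan2(-0.003353, +0.01272) = 345.2° ≈ 345°.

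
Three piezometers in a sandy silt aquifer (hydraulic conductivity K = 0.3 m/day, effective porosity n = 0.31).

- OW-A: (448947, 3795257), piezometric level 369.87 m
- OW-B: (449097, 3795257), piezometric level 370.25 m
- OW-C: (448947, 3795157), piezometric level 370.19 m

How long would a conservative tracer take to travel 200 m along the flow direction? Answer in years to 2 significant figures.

∂h/∂x = (370.25 − 369.87) / (449097 − 448947) = +0.002533
∂h/∂y = (370.19 − 369.87) / (3795157 − 3795257) = -0.003200
|∇h| = √(0.002533² + -0.003200²) = 0.004081
Seepage velocity v = K·i/n = 0.3 × 0.004081 / 0.31 = 0.003949 m/day.
t = 200 / 0.003949 = 5.065e+04 days = 139 years.

140 years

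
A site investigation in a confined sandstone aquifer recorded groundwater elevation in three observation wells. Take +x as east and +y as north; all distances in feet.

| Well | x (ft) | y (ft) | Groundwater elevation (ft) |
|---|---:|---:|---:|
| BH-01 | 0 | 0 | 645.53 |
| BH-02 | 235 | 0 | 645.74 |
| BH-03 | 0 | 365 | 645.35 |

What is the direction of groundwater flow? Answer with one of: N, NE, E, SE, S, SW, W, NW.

∂h/∂x = (645.74 − 645.53) / (235 − 0) = +0.0008936
∂h/∂y = (645.35 − 645.53) / (365 − 0) = -0.0004932
Flow = −∇h = (-0.0008936 east, +0.0004932 north), which points northwest.

NW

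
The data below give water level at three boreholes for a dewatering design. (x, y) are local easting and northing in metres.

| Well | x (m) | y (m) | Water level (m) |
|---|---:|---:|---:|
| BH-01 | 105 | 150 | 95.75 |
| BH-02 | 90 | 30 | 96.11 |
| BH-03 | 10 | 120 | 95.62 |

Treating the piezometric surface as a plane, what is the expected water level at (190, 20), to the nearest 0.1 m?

96.4 m

With h = a·x + b·y + c and BH-01 as origin, the differences give:
  (-15)·a + (-120)·b = +0.36
  (-95)·a + (-30)·b = -0.13
Eliminate b (×(-30) and ×(-120), subtract): -10950·a = -26.400 → a = ∂h/∂x = +0.002411
Back-substitute: b = ∂h/∂y = -0.003301.
h(190, 20) = 95.75 + (+0.002411)·(85) + (-0.003301)·(-130) = 95.75 +0.205 +0.429 = 96.384 m.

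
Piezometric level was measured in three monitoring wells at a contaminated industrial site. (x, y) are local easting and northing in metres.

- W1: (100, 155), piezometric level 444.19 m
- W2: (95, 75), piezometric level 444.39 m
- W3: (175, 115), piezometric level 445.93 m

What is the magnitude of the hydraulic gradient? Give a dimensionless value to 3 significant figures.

Differences from W1: to W2 (Δx, Δy, Δh) = (-5, -80, +0.20); to W3 = (75, -40, +1.74).
Solve a·Δx + b·Δy = Δh: det = (-5)·(-40) − 75·(-80) = 6200.
∂h/∂x = [(+0.20)·(-40) − (+1.74)·(-80)] / 6200 = +0.02116
∂h/∂y = [(-5)·(+1.74) − 75·(+0.20)] / 6200 = -0.003823
|∇h| = √(0.02116² + -0.003823²) = 0.0215

0.0215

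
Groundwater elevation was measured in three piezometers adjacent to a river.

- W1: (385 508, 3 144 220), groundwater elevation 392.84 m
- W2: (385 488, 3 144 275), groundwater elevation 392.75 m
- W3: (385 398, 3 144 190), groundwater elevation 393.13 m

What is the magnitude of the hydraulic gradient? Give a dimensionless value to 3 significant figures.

0.00309

With h = a·x + b·y + c and W1 as origin, the differences give:
  (-20)·a + 55·b = -0.09
  (-110)·a + (-30)·b = +0.29
Eliminate b (×(-30) and ×55, subtract): 6650·a = -13.250 → a = ∂h/∂x = -0.001992
Back-substitute: b = ∂h/∂y = -0.002361.
|∇h| = √(-0.001992² + -0.002361²) = 0.003089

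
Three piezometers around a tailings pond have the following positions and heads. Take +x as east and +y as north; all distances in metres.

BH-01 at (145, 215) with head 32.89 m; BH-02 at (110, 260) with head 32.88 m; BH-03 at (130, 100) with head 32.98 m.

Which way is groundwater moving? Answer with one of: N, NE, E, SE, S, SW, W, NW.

With h = a·x + b·y + c and BH-01 as origin, the differences give:
  (-35)·a + 45·b = -0.01
  (-15)·a + (-115)·b = +0.09
Eliminate b (×(-115) and ×45, subtract): 4700·a = -2.900 → a = ∂h/∂x = -0.0006170
Back-substitute: b = ∂h/∂y = -0.0007021.
Flow = −∇h = (+0.0006170 east, +0.0007021 north), which points northeast.

NE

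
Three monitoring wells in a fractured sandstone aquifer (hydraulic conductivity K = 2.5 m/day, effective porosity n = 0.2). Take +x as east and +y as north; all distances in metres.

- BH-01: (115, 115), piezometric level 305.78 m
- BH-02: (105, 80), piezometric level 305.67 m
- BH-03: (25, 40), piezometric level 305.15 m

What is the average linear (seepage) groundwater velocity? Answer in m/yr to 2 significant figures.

27 m/yr

Taking BH-01 as reference: BH-02−BH-01 = (-10, -35, -0.11); BH-03−BH-01 = (-90, -75, -0.63).
Determinant of the coordinate differences = (-10)·(-75) − (-90)·(-35) = -2400.
∂h/∂x = [(-0.11)·(-75) − (-0.63)·(-35)] / -2400 = +0.005750
∂h/∂y = [(-10)·(-0.63) − (-90)·(-0.11)] / -2400 = +0.001500
|∇h| = √(0.005750² + 0.001500²) = 0.005942
Seepage velocity v = K·i/n = 2.5 × 0.005942 / 0.2 = 0.07427 m/day = 27.13 m/yr.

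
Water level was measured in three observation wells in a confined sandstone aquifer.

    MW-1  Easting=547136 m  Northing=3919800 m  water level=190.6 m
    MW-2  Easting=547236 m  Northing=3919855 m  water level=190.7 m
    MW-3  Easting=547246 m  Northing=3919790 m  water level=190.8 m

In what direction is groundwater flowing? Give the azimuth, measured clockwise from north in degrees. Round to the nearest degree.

307°

Taking MW-1 as reference: MW-2−MW-1 = (100, 55, +0.1); MW-3−MW-1 = (110, -10, +0.2).
Solve a·Δx + b·Δy = Δh: det = 100·(-10) − 110·55 = -7050.
∂h/∂x = [(+0.1)·(-10) − (+0.2)·55] / -7050 = +0.001702
∂h/∂y = [100·(+0.2) − 110·(+0.1)] / -7050 = -0.001277
Flow direction (−∇h) has components (-0.001702 E, +0.001277 N).
Azimuth = atan2(E, N) = atan2(-0.001702, +0.001277) = 306.9° ≈ 307°.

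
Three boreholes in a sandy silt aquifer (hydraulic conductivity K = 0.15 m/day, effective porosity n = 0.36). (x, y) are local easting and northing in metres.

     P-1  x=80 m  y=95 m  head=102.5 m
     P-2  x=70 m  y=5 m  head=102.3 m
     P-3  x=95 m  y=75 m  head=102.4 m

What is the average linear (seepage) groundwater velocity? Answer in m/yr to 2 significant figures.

Taking P-1 as reference: P-2−P-1 = (-10, -90, -0.2); P-3−P-1 = (15, -20, -0.1).
Determinant of the coordinate differences = (-10)·(-20) − 15·(-90) = 1550.
∂h/∂x = [(-0.2)·(-20) − (-0.1)·(-90)] / 1550 = -0.003226
∂h/∂y = [(-10)·(-0.1) − 15·(-0.2)] / 1550 = +0.002581
|∇h| = √(-0.003226² + 0.002581²) = 0.004131
Seepage velocity v = K·i/n = 0.15 × 0.004131 / 0.36 = 0.001721 m/day = 0.6286 m/yr.

0.63 m/yr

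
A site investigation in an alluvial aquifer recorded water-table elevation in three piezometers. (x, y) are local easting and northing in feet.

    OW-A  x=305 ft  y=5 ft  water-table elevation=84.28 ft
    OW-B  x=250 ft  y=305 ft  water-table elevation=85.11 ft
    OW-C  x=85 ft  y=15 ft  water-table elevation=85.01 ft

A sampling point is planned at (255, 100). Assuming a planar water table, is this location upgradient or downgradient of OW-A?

upgradient

Differences from OW-A: to OW-B (Δx, Δy, Δh) = (-55, 300, +0.83); to OW-C = (-220, 10, +0.73).
Solve a·Δx + b·Δy = Δh: det = (-55)·10 − (-220)·300 = 65450.
∂h/∂x = [(+0.83)·10 − (+0.73)·300] / 65450 = -0.003219
∂h/∂y = [(-55)·(+0.73) − (-220)·(+0.83)] / 65450 = +0.002176
Head at (255, 100) = 84.28 + (-0.003219)·(-50) + (+0.002176)·(95) = 84.65 ft.
That is higher than the 84.28 ft at OW-A, so the point is upgradient.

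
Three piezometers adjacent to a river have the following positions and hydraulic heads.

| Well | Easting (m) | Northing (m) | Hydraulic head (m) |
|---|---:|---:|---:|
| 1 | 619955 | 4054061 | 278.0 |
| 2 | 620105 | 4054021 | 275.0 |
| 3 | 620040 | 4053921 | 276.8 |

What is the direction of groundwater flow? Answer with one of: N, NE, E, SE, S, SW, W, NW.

With h = a·x + b·y + c and 1 as origin, the differences give:
  150·a + (-40)·b = -3.0
  85·a + (-140)·b = -1.2
Eliminate b (×(-140) and ×(-40), subtract): -17600·a = 372.00 → a = ∂h/∂x = -0.02114
Back-substitute: b = ∂h/∂y = -0.004261.
Flow = −∇h = (+0.02114 east, +0.004261 north), which points east.

E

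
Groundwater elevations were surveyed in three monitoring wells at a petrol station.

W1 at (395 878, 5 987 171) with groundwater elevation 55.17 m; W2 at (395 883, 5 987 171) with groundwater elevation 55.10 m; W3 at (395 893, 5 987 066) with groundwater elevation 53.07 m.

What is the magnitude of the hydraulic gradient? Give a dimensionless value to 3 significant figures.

0.0228

Differences from W1: to W2 (Δx, Δy, Δh) = (5, 0, -0.07); to W3 = (15, -105, -2.10).
Determinant of the coordinate differences = 5·(-105) − 15·0 = -525.
∂h/∂x = [(-0.07)·(-105) − (-2.10)·0] / -525 = -0.01400
∂h/∂y = [5·(-2.10) − 15·(-0.07)] / -525 = +0.01800
|∇h| = √(-0.01400² + 0.01800²) = 0.0228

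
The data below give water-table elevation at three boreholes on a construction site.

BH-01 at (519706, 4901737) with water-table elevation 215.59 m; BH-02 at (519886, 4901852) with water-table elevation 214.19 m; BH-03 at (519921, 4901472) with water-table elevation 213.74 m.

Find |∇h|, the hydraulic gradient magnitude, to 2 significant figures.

With h = a·x + b·y + c and BH-01 as origin, the differences give:
  180·a + 115·b = -1.40
  215·a + (-265)·b = -1.85
Eliminate b (×(-265) and ×115, subtract): -72425·a = 583.750 → a = ∂h/∂x = -0.008060
Back-substitute: b = ∂h/∂y = +0.0004418.
|∇h| = √(-0.008060² + 0.0004418²) = 0.008072

0.0081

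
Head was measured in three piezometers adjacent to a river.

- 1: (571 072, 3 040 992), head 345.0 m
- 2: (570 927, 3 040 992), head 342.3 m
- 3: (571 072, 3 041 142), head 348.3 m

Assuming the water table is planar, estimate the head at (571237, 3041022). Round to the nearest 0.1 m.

∂h/∂x = (342.3 − 345.0) / (570927 − 571072) = +0.01862
∂h/∂y = (348.3 − 345.0) / (3041142 − 3040992) = +0.02200
h(571237, 3041022) = 345.0 + (+0.01862)·(165) + (+0.02200)·(30) = 345.0 +3.072 +0.660 = 348.732 m.

348.7 m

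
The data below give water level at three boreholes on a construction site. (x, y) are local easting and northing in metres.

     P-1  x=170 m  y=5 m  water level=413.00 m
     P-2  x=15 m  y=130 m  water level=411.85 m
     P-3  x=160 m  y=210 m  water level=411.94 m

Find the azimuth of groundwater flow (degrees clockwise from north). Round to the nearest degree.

326°

Differences from P-1: to P-2 (Δx, Δy, Δh) = (-155, 125, -1.15); to P-3 = (-10, 205, -1.06).
Determinant of the coordinate differences = (-155)·205 − (-10)·125 = -30525.
∂h/∂x = [(-1.15)·205 − (-1.06)·125] / -30525 = +0.003382
∂h/∂y = [(-155)·(-1.06) − (-10)·(-1.15)] / -30525 = -0.005006
Flow direction (−∇h) has components (-0.003382 E, +0.005006 N).
Azimuth = atan2(E, N) = atan2(-0.003382, +0.005006) = 326.0° ≈ 326°.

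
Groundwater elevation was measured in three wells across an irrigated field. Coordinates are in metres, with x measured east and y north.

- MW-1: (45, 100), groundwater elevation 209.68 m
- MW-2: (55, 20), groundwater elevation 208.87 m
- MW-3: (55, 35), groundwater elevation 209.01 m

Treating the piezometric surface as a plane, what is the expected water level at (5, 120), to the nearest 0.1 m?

Differences from MW-1: to MW-2 (Δx, Δy, Δh) = (10, -80, -0.81); to MW-3 = (10, -65, -0.67).
Solve a·Δx + b·Δy = Δh: det = 10·(-65) − 10·(-80) = 150.
∂h/∂x = [(-0.81)·(-65) − (-0.67)·(-80)] / 150 = -0.006333
∂h/∂y = [10·(-0.67) − 10·(-0.81)] / 150 = +0.009333
h(5, 120) = 209.68 + (-0.006333)·(-40) + (+0.009333)·(20) = 209.68 +0.253 +0.187 = 210.120 m.

210.1 m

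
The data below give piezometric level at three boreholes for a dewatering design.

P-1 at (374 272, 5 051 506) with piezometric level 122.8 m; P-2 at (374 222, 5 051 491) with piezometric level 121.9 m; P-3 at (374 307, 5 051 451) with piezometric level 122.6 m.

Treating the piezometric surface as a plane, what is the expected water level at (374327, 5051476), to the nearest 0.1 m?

123.2 m

Differences from P-1: to P-2 (Δx, Δy, Δh) = (-50, -15, -0.9); to P-3 = (35, -55, -0.2).
Solve a·Δx + b·Δy = Δh: det = (-50)·(-55) − 35·(-15) = 3275.
∂h/∂x = [(-0.9)·(-55) − (-0.2)·(-15)] / 3275 = +0.01420
∂h/∂y = [(-50)·(-0.2) − 35·(-0.9)] / 3275 = +0.01267
h(374327, 5051476) = 122.8 + (+0.01420)·(55) + (+0.01267)·(-30) = 122.8 +0.781 -0.380 = 123.201 m.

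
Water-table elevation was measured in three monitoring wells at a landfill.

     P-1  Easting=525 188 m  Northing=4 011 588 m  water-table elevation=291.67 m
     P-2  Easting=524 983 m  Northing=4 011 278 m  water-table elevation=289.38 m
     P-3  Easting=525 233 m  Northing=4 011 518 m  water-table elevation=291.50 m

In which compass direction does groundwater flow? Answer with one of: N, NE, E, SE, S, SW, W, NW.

Taking P-1 as reference: P-2−P-1 = (-205, -310, -2.29); P-3−P-1 = (45, -70, -0.17).
Solve a·Δx + b·Δy = Δh: det = (-205)·(-70) − 45·(-310) = 28300.
∂h/∂x = [(-2.29)·(-70) − (-0.17)·(-310)] / 28300 = +0.003802
∂h/∂y = [(-205)·(-0.17) − 45·(-2.29)] / 28300 = +0.004873
Flow = −∇h = (-0.003802 east, -0.004873 north), which points southwest.

SW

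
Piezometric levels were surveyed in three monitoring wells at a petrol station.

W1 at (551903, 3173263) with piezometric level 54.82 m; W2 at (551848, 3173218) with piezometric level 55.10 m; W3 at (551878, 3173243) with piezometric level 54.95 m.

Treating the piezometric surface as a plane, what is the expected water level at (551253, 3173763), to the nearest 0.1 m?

64.3 m

Differences from W1: to W2 (Δx, Δy, Δh) = (-55, -45, +0.28); to W3 = (-25, -20, +0.13).
Solve a·Δx + b·Δy = Δh: det = (-55)·(-20) − (-25)·(-45) = -25.
∂h/∂x = [(+0.28)·(-20) − (+0.13)·(-45)] / -25 = -0.01000
∂h/∂y = [(-55)·(+0.13) − (-25)·(+0.28)] / -25 = +0.006000
h(551253, 3173763) = 54.82 + (-0.01000)·(-650) + (+0.006000)·(500) = 54.82 +6.500 +3.000 = 64.320 m.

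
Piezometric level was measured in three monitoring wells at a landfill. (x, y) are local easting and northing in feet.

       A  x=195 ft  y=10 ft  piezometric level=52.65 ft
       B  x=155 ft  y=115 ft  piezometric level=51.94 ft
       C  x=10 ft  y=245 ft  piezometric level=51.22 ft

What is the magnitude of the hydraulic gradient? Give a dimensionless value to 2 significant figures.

0.0076

Taking A as reference: B−A = (-40, 105, -0.71); C−A = (-185, 235, -1.43).
Determinant of the coordinate differences = (-40)·235 − (-185)·105 = 10025.
∂h/∂x = [(-0.71)·235 − (-1.43)·105] / 10025 = -0.001666
∂h/∂y = [(-40)·(-1.43) − (-185)·(-0.71)] / 10025 = -0.007397
|∇h| = √(-0.001666² + -0.007397²) = 0.007582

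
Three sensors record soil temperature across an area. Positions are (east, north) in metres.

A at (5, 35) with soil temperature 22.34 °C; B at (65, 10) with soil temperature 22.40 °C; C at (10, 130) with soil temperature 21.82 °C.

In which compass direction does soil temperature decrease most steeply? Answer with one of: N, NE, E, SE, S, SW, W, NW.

With T = a·x + b·y + c and A as origin, the differences give:
  60·a + (-25)·b = +0.06
  5·a + 95·b = -0.52
Eliminate b (×95 and ×(-25), subtract): 5825·a = -7.300 → a = ∂T/∂x = -0.001253
Back-substitute: b = ∂T/∂y = -0.005408.
Steepest decrease is along −∇f = (+0.001253 E, +0.005408 N) → north.

N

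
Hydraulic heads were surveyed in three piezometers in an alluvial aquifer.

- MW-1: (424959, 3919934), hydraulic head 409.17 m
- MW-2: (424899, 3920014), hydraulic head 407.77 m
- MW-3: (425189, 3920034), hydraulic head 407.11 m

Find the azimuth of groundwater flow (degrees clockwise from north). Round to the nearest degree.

003°

With h = a·x + b·y + c and MW-1 as origin, the differences give:
  (-60)·a + 80·b = -1.40
  230·a + 100·b = -2.06
Eliminate b (×100 and ×80, subtract): -24400·a = 24.800 → a = ∂h/∂x = -0.001016
Back-substitute: b = ∂h/∂y = -0.01826.
Flow direction (−∇h) has components (+0.001016 E, +0.01826 N).
Azimuth = atan2(E, N) = atan2(+0.001016, +0.01826) = 3.2° ≈ 003°.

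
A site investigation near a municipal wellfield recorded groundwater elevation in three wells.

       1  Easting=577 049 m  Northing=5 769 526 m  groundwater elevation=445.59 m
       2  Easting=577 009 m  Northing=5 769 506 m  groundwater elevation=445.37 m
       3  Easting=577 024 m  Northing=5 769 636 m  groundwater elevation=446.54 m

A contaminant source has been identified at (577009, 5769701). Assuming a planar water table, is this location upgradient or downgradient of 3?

Taking 1 as reference: 2−1 = (-40, -20, -0.22); 3−1 = (-25, 110, +0.95).
Determinant of the coordinate differences = (-40)·110 − (-25)·(-20) = -4900.
∂h/∂x = [(-0.22)·110 − (+0.95)·(-20)] / -4900 = +0.001061
∂h/∂y = [(-40)·(+0.95) − (-25)·(-0.22)] / -4900 = +0.008878
Head at (577009, 5769701) = 445.59 + (+0.001061)·(-40) + (+0.008878)·(175) = 447.10 m.
That is higher than the 446.54 m at 3, so the point is upgradient.

upgradient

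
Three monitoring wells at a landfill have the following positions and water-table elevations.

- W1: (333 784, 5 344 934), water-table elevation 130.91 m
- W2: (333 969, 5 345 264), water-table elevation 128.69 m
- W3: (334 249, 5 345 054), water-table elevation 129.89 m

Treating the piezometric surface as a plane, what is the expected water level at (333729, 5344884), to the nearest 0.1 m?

Differences from W1: to W2 (Δx, Δy, Δh) = (185, 330, -2.22); to W3 = (465, 120, -1.02).
Determinant of the coordinate differences = 185·120 − 465·330 = -131250.
∂h/∂x = [(-2.22)·120 − (-1.02)·330] / -131250 = -0.0005349
∂h/∂y = [185·(-1.02) − 465·(-2.22)] / -131250 = -0.006427
h(333729, 5344884) = 130.91 + (-0.0005349)·(-55) + (-0.006427)·(-50) = 130.91 +0.029 +0.321 = 131.261 m.

131.3 m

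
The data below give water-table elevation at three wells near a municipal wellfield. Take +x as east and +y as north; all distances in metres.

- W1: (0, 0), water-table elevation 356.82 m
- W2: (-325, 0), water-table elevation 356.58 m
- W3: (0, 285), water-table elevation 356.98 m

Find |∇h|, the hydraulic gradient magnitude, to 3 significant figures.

∂h/∂x = (356.58 − 356.82) / (-325 − 0) = +0.0007385
∂h/∂y = (356.98 − 356.82) / (285 − 0) = +0.0005614
|∇h| = √(0.0007385² + 0.0005614²) = 0.0009277

0.000928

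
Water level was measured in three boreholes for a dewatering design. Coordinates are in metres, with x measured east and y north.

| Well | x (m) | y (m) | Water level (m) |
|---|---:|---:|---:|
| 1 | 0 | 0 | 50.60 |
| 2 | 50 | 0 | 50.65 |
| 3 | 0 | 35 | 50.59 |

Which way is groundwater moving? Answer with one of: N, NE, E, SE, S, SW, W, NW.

W

∂h/∂x = (50.65 − 50.60) / (50 − 0) = +0.0010000
∂h/∂y = (50.59 − 50.60) / (35 − 0) = -0.0002857
Flow = −∇h = (-0.0010000 east, +0.0002857 north), which points west.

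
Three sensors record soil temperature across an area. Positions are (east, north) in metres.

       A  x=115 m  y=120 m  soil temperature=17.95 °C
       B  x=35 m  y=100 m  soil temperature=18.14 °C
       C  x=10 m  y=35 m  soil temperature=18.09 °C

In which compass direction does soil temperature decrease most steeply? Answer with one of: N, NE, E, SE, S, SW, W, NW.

With T = a·x + b·y + c and A as origin, the differences give:
  (-80)·a + (-20)·b = +0.19
  (-105)·a + (-85)·b = +0.14
Eliminate b (×(-85) and ×(-20), subtract): 4700·a = -13.350 → a = ∂T/∂x = -0.002840
Back-substitute: b = ∂T/∂y = +0.001862.
Steepest decrease is along −∇f = (+0.002840 E, -0.001862 N) → southeast.

SE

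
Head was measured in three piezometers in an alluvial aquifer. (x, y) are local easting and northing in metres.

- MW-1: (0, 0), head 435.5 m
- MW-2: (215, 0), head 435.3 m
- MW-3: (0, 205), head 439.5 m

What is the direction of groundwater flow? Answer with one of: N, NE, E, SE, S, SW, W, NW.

S

∂h/∂x = (435.3 − 435.5) / (215 − 0) = -0.0009302
∂h/∂y = (439.5 − 435.5) / (205 − 0) = +0.01951
Flow = −∇h = (+0.0009302 east, -0.01951 north), which points south.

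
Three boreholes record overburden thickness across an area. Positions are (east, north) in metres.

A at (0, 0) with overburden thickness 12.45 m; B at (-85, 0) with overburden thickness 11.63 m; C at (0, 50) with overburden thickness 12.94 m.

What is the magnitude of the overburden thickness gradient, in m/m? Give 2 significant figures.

0.014 m/m

∂d/∂x = (11.63 − 12.45) / (-85 − 0) = +0.009647
∂d/∂y = (12.94 − 12.45) / (50 − 0) = +0.009800
|∇f| = √(0.009647² + 0.009800²) = 0.01375 m/m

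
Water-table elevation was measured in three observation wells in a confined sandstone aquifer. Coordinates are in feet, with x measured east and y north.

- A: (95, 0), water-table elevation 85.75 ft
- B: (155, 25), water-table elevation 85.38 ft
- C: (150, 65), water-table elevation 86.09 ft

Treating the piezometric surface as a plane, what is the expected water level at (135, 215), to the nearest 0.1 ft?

88.7 ft

Three-point gradient (reference A): Δ to B = (60, 25, -0.37), Δ to C = (55, 65, +0.34).
∂h/∂x = -0.01289, ∂h/∂y = +0.01614 (det = 2525).
h(135, 215) = 85.75 + (-0.01289)·(40) + (+0.01614)·(215) = 85.75 -0.516 +3.470 = 88.704 ft.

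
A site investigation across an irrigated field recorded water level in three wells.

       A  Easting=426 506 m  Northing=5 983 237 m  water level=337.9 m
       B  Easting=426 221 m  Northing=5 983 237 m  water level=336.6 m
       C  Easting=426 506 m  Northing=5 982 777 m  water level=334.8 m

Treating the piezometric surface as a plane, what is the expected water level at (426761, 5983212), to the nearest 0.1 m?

338.9 m

∂h/∂x = (336.6 − 337.9) / (426221 − 426506) = +0.004561
∂h/∂y = (334.8 − 337.9) / (5982777 − 5983237) = +0.006739
h(426761, 5983212) = 337.9 + (+0.004561)·(255) + (+0.006739)·(-25) = 337.9 +1.163 -0.168 = 338.895 m.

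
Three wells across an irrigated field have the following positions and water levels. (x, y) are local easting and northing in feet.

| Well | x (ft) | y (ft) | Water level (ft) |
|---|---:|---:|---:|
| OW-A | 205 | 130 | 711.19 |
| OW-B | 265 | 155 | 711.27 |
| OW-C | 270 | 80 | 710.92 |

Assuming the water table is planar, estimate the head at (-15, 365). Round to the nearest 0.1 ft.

712.4 ft

With h = a·x + b·y + c and OW-A as origin, the differences give:
  60·a + 25·b = +0.08
  65·a + (-50)·b = -0.27
Eliminate b (×(-50) and ×25, subtract): -4625·a = 2.750 → a = ∂h/∂x = -0.0005946
Back-substitute: b = ∂h/∂y = +0.004627.
h(-15, 365) = 711.19 + (-0.0005946)·(-220) + (+0.004627)·(235) = 711.19 +0.131 +1.087 = 712.408 ft.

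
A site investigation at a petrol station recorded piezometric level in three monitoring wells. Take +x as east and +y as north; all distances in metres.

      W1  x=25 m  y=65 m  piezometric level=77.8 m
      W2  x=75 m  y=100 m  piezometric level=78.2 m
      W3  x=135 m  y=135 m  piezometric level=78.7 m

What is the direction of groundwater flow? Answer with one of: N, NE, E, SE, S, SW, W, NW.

Differences from W1: to W2 (Δx, Δy, Δh) = (50, 35, +0.4); to W3 = (110, 70, +0.9).
Determinant of the coordinate differences = 50·70 − 110·35 = -350.
∂h/∂x = [(+0.4)·70 − (+0.9)·35] / -350 = +0.010000
∂h/∂y = [50·(+0.9) − 110·(+0.4)] / -350 = -0.002857
Flow = −∇h = (-0.010000 east, +0.002857 north), which points west.

W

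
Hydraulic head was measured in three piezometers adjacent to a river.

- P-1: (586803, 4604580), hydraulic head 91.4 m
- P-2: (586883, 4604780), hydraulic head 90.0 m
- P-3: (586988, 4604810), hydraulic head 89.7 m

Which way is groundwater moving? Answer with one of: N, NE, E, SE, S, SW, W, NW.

N

Taking P-1 as reference: P-2−P-1 = (80, 200, -1.4); P-3−P-1 = (185, 230, -1.7).
Determinant of the coordinate differences = 80·230 − 185·200 = -18600.
∂h/∂x = [(-1.4)·230 − (-1.7)·200] / -18600 = -0.0009677
∂h/∂y = [80·(-1.7) − 185·(-1.4)] / -18600 = -0.006613
Flow = −∇h = (+0.0009677 east, +0.006613 north), which points north.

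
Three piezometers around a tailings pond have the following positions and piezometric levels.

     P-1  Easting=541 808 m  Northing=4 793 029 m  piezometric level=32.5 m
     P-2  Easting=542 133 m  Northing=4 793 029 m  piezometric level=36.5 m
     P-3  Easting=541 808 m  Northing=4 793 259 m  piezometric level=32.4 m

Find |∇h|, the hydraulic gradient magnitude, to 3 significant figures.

0.0123

∂h/∂x = (36.5 − 32.5) / (542133 − 541808) = +0.01231
∂h/∂y = (32.4 − 32.5) / (4793259 − 4793029) = -0.0004348
|∇h| = √(0.01231² + -0.0004348²) = 0.01232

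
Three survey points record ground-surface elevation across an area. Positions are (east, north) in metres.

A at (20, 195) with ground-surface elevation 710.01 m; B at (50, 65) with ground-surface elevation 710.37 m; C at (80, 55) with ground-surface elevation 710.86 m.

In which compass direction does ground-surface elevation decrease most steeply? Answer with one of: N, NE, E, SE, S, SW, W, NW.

W

Three-point gradient (reference A): Δ to B = (30, -130, +0.36), Δ to C = (60, -140, +0.85).
∂z/∂x = +0.01669, ∂z/∂y = +0.001083 (det = 3600).
Steepest decrease is along −∇f = (-0.01669 E, -0.001083 N) → west.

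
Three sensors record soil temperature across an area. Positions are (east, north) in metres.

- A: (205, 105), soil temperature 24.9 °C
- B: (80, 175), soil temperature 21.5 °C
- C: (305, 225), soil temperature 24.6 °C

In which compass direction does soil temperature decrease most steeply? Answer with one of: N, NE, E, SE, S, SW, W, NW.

NW

With T = a·x + b·y + c and A as origin, the differences give:
  (-125)·a + 70·b = -3.4
  100·a + 120·b = -0.3
Eliminate b (×120 and ×70, subtract): -22000·a = -387.00 → a = ∂T/∂x = +0.01759
Back-substitute: b = ∂T/∂y = -0.01716.
Steepest decrease is along −∇f = (-0.01759 E, +0.01716 N) → northwest.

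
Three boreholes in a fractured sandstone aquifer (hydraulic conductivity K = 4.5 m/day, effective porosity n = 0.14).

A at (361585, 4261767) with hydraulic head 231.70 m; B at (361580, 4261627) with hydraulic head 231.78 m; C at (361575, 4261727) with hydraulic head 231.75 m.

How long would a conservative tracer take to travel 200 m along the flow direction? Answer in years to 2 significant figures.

Taking A as reference: B−A = (-5, -140, +0.08); C−A = (-10, -40, +0.05).
Solve a·Δx + b·Δy = Δh: det = (-5)·(-40) − (-10)·(-140) = -1200.
∂h/∂x = [(+0.08)·(-40) − (+0.05)·(-140)] / -1200 = -0.003167
∂h/∂y = [(-5)·(+0.05) − (-10)·(+0.08)] / -1200 = -0.0004583
|∇h| = √(-0.003167² + -0.0004583²) = 0.0032
Seepage velocity v = K·i/n = 4.5 × 0.0032 / 0.14 = 0.1029 m/day.
t = 200 / 0.1029 = 1944 days = 5.32 years.

5.3 years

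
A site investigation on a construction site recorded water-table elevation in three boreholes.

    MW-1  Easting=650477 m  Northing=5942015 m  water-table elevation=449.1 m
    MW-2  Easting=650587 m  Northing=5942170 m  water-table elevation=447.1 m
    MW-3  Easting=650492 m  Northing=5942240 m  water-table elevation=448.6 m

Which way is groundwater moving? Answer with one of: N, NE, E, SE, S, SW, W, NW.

E

Taking MW-1 as reference: MW-2−MW-1 = (110, 155, -2.0); MW-3−MW-1 = (15, 225, -0.5).
Solve a·Δx + b·Δy = Δh: det = 110·225 − 15·155 = 22425.
∂h/∂x = [(-2.0)·225 − (-0.5)·155] / 22425 = -0.01661
∂h/∂y = [110·(-0.5) − 15·(-2.0)] / 22425 = -0.001115
Flow = −∇h = (+0.01661 east, +0.001115 north), which points east.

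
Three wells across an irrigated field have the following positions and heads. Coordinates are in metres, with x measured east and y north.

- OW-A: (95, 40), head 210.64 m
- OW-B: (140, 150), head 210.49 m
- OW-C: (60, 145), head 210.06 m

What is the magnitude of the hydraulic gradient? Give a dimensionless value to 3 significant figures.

Three-point gradient (reference OW-A): Δ to OW-B = (45, 110, -0.15), Δ to OW-C = (-35, 105, -0.58).
∂h/∂x = +0.005603, ∂h/∂y = -0.003656 (det = 8575).
|∇h| = √(0.005603² + -0.003656²) = 0.00669

0.00669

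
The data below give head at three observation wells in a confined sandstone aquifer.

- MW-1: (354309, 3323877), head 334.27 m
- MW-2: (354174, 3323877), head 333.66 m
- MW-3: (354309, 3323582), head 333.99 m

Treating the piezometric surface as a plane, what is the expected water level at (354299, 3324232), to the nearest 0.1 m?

334.6 m

∂h/∂x = (333.66 − 334.27) / (354174 − 354309) = +0.004519
∂h/∂y = (333.99 − 334.27) / (3323582 − 3323877) = +0.0009492
h(354299, 3324232) = 334.27 + (+0.004519)·(-10) + (+0.0009492)·(355) = 334.27 -0.045 +0.337 = 334.562 m.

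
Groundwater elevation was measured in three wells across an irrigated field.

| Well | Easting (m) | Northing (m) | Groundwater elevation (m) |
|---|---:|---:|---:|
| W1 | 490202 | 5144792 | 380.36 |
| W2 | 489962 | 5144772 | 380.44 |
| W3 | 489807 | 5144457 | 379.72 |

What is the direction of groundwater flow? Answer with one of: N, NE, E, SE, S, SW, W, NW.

Three-point gradient (reference W1): Δ to W2 = (-240, -20, +0.08), Δ to W3 = (-395, -335, -0.64).
∂h/∂x = -0.0005462, ∂h/∂y = +0.002554 (det = 72500).
Flow = −∇h = (+0.0005462 east, -0.002554 north), which points south.

S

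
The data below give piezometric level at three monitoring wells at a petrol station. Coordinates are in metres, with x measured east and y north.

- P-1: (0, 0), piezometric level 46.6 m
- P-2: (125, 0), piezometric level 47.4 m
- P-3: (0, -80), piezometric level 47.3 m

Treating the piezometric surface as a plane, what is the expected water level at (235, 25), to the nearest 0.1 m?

47.9 m

∂h/∂x = (47.4 − 46.6) / (125 − 0) = +0.006400
∂h/∂y = (47.3 − 46.6) / (-80 − 0) = -0.008750
h(235, 25) = 46.6 + (+0.006400)·(235) + (-0.008750)·(25) = 46.6 +1.504 -0.219 = 47.885 m.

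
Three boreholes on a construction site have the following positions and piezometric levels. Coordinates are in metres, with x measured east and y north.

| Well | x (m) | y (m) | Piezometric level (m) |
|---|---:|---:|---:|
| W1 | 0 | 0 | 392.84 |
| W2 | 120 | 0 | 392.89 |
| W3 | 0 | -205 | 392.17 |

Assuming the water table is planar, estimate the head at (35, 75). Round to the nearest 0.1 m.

∂h/∂x = (392.89 − 392.84) / (120 − 0) = +0.0004167
∂h/∂y = (392.17 − 392.84) / (-205 − 0) = +0.003268
h(35, 75) = 392.84 + (+0.0004167)·(35) + (+0.003268)·(75) = 392.84 +0.015 +0.245 = 393.100 m.

393.1 m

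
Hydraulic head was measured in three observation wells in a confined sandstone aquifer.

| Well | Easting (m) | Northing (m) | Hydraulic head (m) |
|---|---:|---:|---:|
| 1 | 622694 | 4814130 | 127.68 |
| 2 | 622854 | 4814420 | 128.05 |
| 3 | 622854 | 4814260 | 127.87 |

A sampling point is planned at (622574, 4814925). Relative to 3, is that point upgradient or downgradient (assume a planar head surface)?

upgradient

Differences from 1: to 2 (Δx, Δy, Δh) = (160, 290, +0.37); to 3 = (160, 130, +0.19).
Solve a·Δx + b·Δy = Δh: det = 160·130 − 160·290 = -25600.
∂h/∂x = [(+0.37)·130 − (+0.19)·290] / -25600 = +0.0002734
∂h/∂y = [160·(+0.19) − 160·(+0.37)] / -25600 = +0.001125
Head at (622574, 4814925) = 127.68 + (+0.0002734)·(-120) + (+0.001125)·(795) = 128.54 m.
That is higher than the 127.87 m at 3, so the point is upgradient.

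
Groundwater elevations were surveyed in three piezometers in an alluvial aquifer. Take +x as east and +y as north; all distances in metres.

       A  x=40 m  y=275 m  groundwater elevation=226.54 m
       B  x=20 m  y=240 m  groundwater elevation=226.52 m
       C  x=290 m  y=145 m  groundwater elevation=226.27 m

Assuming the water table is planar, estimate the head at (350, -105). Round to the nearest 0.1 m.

Differences from A: to B (Δx, Δy, Δh) = (-20, -35, -0.02); to C = (250, -130, -0.27).
Determinant of the coordinate differences = (-20)·(-130) − 250·(-35) = 11350.
∂h/∂x = [(-0.02)·(-130) − (-0.27)·(-35)] / 11350 = -0.0006035
∂h/∂y = [(-20)·(-0.27) − 250·(-0.02)] / 11350 = +0.0009163
h(350, -105) = 226.54 + (-0.0006035)·(310) + (+0.0009163)·(-380) = 226.54 -0.187 -0.348 = 226.005 m.

226.0 m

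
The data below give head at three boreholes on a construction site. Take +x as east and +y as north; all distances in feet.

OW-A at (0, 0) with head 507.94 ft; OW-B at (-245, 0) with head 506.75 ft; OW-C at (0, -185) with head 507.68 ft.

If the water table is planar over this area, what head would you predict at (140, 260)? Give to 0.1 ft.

∂h/∂x = (506.75 − 507.94) / (-245 − 0) = +0.004857
∂h/∂y = (507.68 − 507.94) / (-185 − 0) = +0.001405
h(140, 260) = 507.94 + (+0.004857)·(140) + (+0.001405)·(260) = 507.94 +0.680 +0.365 = 508.985 ft.

509.0 ft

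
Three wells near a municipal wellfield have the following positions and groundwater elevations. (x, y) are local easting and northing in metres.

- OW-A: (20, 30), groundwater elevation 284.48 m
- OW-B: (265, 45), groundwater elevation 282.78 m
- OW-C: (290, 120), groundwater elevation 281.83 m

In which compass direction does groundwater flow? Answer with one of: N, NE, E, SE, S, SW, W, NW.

NE

Taking OW-A as reference: OW-B−OW-A = (245, 15, -1.70); OW-C−OW-A = (270, 90, -2.65).
Determinant of the coordinate differences = 245·90 − 270·15 = 18000.
∂h/∂x = [(-1.70)·90 − (-2.65)·15] / 18000 = -0.006292
∂h/∂y = [245·(-2.65) − 270·(-1.70)] / 18000 = -0.01057
Flow = −∇h = (+0.006292 east, +0.01057 north), which points northeast.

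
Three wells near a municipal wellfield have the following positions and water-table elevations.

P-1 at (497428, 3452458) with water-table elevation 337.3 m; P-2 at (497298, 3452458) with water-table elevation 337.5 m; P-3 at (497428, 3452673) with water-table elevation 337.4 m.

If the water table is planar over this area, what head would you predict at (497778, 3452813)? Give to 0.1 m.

∂h/∂x = (337.5 − 337.3) / (497298 − 497428) = -0.001538
∂h/∂y = (337.4 − 337.3) / (3452673 − 3452458) = +0.0004651
h(497778, 3452813) = 337.3 + (-0.001538)·(350) + (+0.0004651)·(355) = 337.3 -0.538 +0.165 = 336.927 m.

336.9 m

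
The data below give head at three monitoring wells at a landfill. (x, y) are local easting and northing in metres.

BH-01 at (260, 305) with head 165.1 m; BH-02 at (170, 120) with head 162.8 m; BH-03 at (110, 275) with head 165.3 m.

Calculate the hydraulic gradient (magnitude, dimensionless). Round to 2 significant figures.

0.015

Three-point gradient (reference BH-01): Δ to BH-02 = (-90, -185, -2.3), Δ to BH-03 = (-150, -30, +0.2).
∂h/∂x = -0.004232, ∂h/∂y = +0.01449 (det = -25050).
|∇h| = √(-0.004232² + 0.01449²) = 0.0151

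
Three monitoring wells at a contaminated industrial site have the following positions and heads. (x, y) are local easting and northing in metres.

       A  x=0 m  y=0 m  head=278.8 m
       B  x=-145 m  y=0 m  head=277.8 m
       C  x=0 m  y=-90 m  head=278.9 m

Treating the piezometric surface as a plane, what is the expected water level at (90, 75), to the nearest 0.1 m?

∂h/∂x = (277.8 − 278.8) / (-145 − 0) = +0.006897
∂h/∂y = (278.9 − 278.8) / (-90 − 0) = -0.001111
h(90, 75) = 278.8 + (+0.006897)·(90) + (-0.001111)·(75) = 278.8 +0.621 -0.083 = 279.337 m.

279.3 m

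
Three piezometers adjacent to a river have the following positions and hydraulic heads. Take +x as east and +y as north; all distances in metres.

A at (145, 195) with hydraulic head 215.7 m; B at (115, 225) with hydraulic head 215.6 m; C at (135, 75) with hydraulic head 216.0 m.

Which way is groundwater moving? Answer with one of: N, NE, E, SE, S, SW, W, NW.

With h = a·x + b·y + c and A as origin, the differences give:
  (-30)·a + 30·b = -0.1
  (-10)·a + (-120)·b = +0.3
Eliminate b (×(-120) and ×30, subtract): 3900·a = 3.00 → a = ∂h/∂x = +0.0007692
Back-substitute: b = ∂h/∂y = -0.002564.
Flow = −∇h = (-0.0007692 east, +0.002564 north), which points north.

N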